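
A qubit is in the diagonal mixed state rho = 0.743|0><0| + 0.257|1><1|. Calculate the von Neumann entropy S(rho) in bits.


S = -p*log2(p) - (1-p)*log2(1-p)
p = 0.7430, 1-p = 0.2570
= -0.7430 * log2(0.7430) - 0.2570 * log2(0.2570)
= -(-0.3184) - (-0.5038)
= 0.8222

0.8222


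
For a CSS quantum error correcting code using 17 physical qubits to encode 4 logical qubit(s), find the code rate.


Code rate R = k/n
= 4/17
= 0.2353

0.2353


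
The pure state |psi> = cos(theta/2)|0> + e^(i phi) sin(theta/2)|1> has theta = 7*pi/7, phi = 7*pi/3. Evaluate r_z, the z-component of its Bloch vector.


theta = 3.1416, phi = 7.3304
r_z = cos(theta) = -1.0000

-1.0000


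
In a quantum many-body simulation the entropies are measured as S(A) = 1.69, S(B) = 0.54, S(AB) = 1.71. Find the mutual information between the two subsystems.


I(A:B) = S(A) + S(B) - S(AB)
= 1.69 + 0.54 - 1.71
= 0.5200

0.5200


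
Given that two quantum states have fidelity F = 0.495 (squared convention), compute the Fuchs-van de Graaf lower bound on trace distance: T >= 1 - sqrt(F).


Fuchs-van de Graaf (squared-fidelity convention): 1 - sqrt(F) <= T <= sqrt(1 - F).
Lower bound: T >= 1 - sqrt(F)
sqrt(F) = sqrt(0.495) = 0.7036
T >= 1 - 0.7036
T >= 0.2964

0.2964


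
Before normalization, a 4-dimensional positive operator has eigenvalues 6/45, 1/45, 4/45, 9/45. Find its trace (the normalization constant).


tr(M) = sum of eigenvalues
= 6/45 + 1/45 + 4/45 + 9/45
= 20/45
= 0.4444

0.4444


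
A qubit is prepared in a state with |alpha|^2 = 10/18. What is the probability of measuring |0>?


|alpha|^2 = 10/18 = 0.5556
|beta|^2 = 1 - 10/18 = 8/18 = 0.4444
P(|0>) = |alpha|^2 = 0.5556

0.5556


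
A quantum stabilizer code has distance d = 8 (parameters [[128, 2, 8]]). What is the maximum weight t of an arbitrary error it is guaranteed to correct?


Code parameters: [[128, 2, 8]], distance d = 8.
Number of correctable errors = floor((d-1)/2)
= floor((8 - 1)/2)
= floor(7/2)
= 3

3


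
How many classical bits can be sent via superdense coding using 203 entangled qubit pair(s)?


Superdense coding allows 2 classical bits per shared entangled pair.
203 pair(s) -> 2 * 203 = 406 classical bits

406


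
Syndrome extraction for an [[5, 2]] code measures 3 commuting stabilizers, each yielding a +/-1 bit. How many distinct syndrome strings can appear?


Each stabilizer generator gives a binary (+1 or -1) measurement outcome.
With 3 independent generators:
Total syndromes = 2^3
= 8

8


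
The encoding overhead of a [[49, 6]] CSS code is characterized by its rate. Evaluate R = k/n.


Code rate R = k/n
= 6/49
= 0.1224

0.1224


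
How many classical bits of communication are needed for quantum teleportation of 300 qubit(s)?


Quantum teleportation requires 2 classical bits per qubit teleported.
300 qubit(s) -> 2 * 300 = 600 classical bits

600


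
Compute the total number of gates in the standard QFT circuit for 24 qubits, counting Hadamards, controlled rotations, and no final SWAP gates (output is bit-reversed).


Hadamard gates: 24
Controlled rotations: n*(n-1)/2 = 24*23/2 = 276
SWAP gates: 0 (omitted)
Total = 24 + 276
= 300

300


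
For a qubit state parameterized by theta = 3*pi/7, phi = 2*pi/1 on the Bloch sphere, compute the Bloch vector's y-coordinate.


theta = 1.3464, phi = 6.2832
r_y = sin(theta)*sin(phi) = 0.9749 * 0.0000
r_y = 0.0000

0.0000


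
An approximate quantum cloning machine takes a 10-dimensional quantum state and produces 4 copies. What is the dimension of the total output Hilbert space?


Output space = H^(tensor 4) where dim(H) = 10
dim = 10^4
= 100 (after 2 factors)
= 1000 (after 3 factors)
= 10000 (after 4 factors)
= 10000

10000


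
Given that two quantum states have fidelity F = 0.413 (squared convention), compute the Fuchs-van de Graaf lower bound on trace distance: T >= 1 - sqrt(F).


Fuchs-van de Graaf (squared-fidelity convention): 1 - sqrt(F) <= T <= sqrt(1 - F).
Lower bound: T >= 1 - sqrt(F)
sqrt(F) = sqrt(0.413) = 0.6427
T >= 1 - 0.6427
T >= 0.3573

0.3573


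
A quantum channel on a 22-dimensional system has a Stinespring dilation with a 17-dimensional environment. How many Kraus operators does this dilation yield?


Tracing out the environment in an orthonormal basis {|i>_E} gives Kraus operators K_i = <i|_E U |0>_E.
Number of Kraus operators = dim(H_env) = d_env
= 17

17


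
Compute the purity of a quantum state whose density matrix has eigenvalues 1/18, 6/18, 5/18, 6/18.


tr(rho^2) = sum of eigenvalues squared
= (1/18)^2 + (6/18)^2 + (5/18)^2 + (6/18)^2
= (1 + 36 + 25 + 36) / 324
= 98/324
= 0.3025

0.3025


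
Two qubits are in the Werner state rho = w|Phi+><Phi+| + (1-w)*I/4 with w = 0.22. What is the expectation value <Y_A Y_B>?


|Phi+> = (|00> + |11>)/sqrt(2)
For the pure Bell state, <Y_A Y_B> = -1 (Bell-state Pauli correlator).
The maximally-mixed part I/4 has tr(I/4 * P tensor P) = 0 for any traceless Pauli P.
So <Y_A Y_B>_rho = w * (-1) + (1 - w) * 0
= 0.22 * (-1)
= -0.2200

-0.2200


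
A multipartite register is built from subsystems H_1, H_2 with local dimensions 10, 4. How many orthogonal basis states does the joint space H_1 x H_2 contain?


dim(H_1 x H_2) = 10 * 4
= 40

40


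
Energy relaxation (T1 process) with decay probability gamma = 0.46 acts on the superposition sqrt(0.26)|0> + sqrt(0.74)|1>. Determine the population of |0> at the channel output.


For amplitude damping with parameter gamma on state sqrt(a)|0> + sqrt(b)|1>:
alpha^2 = 0.26, beta^2 = 0.74
P(|0>) = alpha^2 + gamma * beta^2
= 0.26 + 0.46 * 0.74
= 0.26 + 0.3404
= 0.6004

0.6004


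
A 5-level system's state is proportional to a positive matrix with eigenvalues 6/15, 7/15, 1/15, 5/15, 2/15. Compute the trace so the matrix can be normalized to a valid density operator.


tr(M) = sum of eigenvalues
= 6/15 + 7/15 + 1/15 + 5/15 + 2/15
= 21/15
= 1.4000

1.4000


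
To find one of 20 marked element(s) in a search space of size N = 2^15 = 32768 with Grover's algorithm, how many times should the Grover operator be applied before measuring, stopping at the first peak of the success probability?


After j Grover iterations the success probability is P(j) = sin^2((2j+1)*theta), where sin(theta) = sqrt(k/N).
N = 2^15 = 32768, k = 20
sin(theta) = sqrt(k/N) = 0.02470529422
theta = arcsin(sqrt(k/N)) = 0.02470780806 rad
P(j) reaches its first maximum when (2j+1)*theta is as close as possible to pi/2, i.e. j = round(pi/(4*theta) - 1/2).
pi/(4*theta) - 1/2 = 31.2874
(For comparison, the common estimate pi/4 * sqrt(N/k) = 31.7907; the exact maximiser is used here.)
Optimal iterations = 31

31


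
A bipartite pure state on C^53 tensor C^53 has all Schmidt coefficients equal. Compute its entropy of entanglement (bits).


For a maximally entangled state in d x d:
S = log2(d) = log2(53)
= 5.7279

5.7279


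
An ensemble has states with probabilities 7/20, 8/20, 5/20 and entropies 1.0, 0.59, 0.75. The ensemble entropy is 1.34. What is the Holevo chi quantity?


chi = S(rho) - sum_i p_i * S(rho_i)
Weighted entropy = 7/20 * 1.0 + 8/20 * 0.59 + 5/20 * 0.75
= 0.7735
chi = 1.34 - 0.7735
= 0.5665

0.5665


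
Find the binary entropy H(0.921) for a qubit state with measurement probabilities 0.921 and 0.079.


S = -p*log2(p) - (1-p)*log2(1-p)
p = 0.9210, 1-p = 0.0790
= -0.9210 * log2(0.9210) - 0.0790 * log2(0.0790)
= -(-0.1093) - (-0.2893)
= 0.3986

0.3986


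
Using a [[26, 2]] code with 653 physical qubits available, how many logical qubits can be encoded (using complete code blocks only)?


Each code block uses 26 physical qubits for 2 logical qubit(s).
Number of complete blocks = floor(653 / 26) = 25
Logical qubits = 25 * 2
= 50

50


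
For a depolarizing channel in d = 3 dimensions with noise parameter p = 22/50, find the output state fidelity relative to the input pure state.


F = (1-p) + p/d
= (1 - 0.4400) + 0.4400/3
= 0.5600 + 0.1467
= 0.7067

0.7067


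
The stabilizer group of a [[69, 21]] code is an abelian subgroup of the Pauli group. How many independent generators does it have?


For an [[n,k]] stabilizer code:
Number of stabilizer generators = n - k
= 69 - 21
= 48

48


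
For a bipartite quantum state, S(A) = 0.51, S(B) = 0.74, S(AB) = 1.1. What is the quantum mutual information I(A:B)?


I(A:B) = S(A) + S(B) - S(AB)
= 0.51 + 0.74 - 1.1
= 0.1500

0.1500


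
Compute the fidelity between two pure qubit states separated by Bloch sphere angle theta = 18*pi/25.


For states separated by angle theta on Bloch sphere:
F = cos^2(theta/2)
theta = 18*pi/25 = 2.2619
theta/2 = 1.1310
cos(theta/2) = 0.4258
F = 0.1813

0.1813


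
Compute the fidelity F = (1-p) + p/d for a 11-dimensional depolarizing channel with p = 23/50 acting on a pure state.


F = (1-p) + p/d
= (1 - 0.4600) + 0.4600/11
= 0.5400 + 0.0418
= 0.5818

0.5818


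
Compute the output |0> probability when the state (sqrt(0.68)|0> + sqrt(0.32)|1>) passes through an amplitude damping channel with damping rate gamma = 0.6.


For amplitude damping with parameter gamma on state sqrt(a)|0> + sqrt(b)|1>:
alpha^2 = 0.68, beta^2 = 0.32
P(|0>) = alpha^2 + gamma * beta^2
= 0.68 + 0.6 * 0.32
= 0.68 + 0.1920
= 0.8720

0.8720


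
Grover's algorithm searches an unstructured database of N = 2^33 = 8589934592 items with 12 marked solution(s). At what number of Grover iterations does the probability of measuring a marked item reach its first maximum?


After j Grover iterations the success probability is P(j) = sin^2((2j+1)*theta), where sin(theta) = sqrt(k/N).
N = 2^33 = 8589934592, k = 12
sin(theta) = sqrt(k/N) = 3.73762473e-05
theta = arcsin(sqrt(k/N)) = 3.73762473e-05 rad
P(j) reaches its first maximum when (2j+1)*theta is as close as possible to pi/2, i.e. j = round(pi/(4*theta) - 1/2).
pi/(4*theta) - 1/2 = 21012.7964
(For comparison, the common estimate pi/4 * sqrt(N/k) = 21013.2964; the exact maximiser is used here.)
Optimal iterations = 21013

21013


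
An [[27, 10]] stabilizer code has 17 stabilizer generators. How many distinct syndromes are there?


Each stabilizer generator gives a binary (+1 or -1) measurement outcome.
With 17 independent generators:
Total syndromes = 2^17
= 131072

131072


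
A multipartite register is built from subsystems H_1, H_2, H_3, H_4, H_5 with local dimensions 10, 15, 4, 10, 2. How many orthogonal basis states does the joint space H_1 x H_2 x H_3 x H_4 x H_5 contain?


dim(H_1 x H_2 x H_3 x H_4 x H_5) = 10 * 15 * 4 * 10 * 2
= 150 * 4 * 10 * 2
= 600 * 10 * 2
= 6000 * 2
= 12000

12000


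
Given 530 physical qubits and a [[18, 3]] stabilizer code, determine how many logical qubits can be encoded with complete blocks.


Each code block uses 18 physical qubits for 3 logical qubit(s).
Number of complete blocks = floor(530 / 18) = 29
Logical qubits = 29 * 3
= 87

87


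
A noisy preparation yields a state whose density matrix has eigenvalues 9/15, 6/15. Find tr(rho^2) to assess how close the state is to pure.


tr(rho^2) = sum of eigenvalues squared
= (9/15)^2 + (6/15)^2
= (81 + 36) / 225
= 117/225
= 0.5200

0.5200


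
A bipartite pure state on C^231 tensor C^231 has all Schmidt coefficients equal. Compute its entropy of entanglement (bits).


For a maximally entangled state in d x d:
S = log2(d) = log2(231)
= 7.8517

7.8517


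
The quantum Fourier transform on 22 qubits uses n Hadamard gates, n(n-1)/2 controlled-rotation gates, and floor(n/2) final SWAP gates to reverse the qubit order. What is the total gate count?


Hadamard gates: 22
Controlled rotations: n*(n-1)/2 = 22*21/2 = 231
SWAP gates: floor(n/2) = floor(22/2) = 11
Total = 22 + 231 + 11
= 264

264


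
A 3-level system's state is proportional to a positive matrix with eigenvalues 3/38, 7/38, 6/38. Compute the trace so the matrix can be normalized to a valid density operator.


tr(M) = sum of eigenvalues
= 3/38 + 7/38 + 6/38
= 16/38
= 0.4211

0.4211


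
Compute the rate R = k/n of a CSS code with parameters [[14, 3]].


Code rate R = k/n
= 3/14
= 0.2143

0.2143


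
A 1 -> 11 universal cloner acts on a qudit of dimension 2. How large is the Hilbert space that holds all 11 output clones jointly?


Output space = H^(tensor 11) where dim(H) = 2
dim = 2^11
= 4 (after 2 factors)
= 8 (after 3 factors)
= 16 (after 4 factors)
= 32 (after 5 factors)
= 64 (after 6 factors)
= 128 (after 7 factors)
= 256 (after 8 factors)
= 512 (after 9 factors)
= 1024 (after 10 factors)
= 2048 (after 11 factors)
= 2048

2048


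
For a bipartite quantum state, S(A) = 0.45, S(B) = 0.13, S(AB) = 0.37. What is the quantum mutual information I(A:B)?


I(A:B) = S(A) + S(B) - S(AB)
= 0.45 + 0.13 - 0.37
= 0.2100

0.2100


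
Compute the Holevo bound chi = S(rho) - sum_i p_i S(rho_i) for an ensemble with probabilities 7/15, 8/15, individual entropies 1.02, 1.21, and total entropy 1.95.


chi = S(rho) - sum_i p_i * S(rho_i)
Weighted entropy = 7/15 * 1.02 + 8/15 * 1.21
= 1.1213
chi = 1.95 - 1.1213
= 0.8287

0.8287


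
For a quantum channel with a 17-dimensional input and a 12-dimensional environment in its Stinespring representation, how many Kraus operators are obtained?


Tracing out the environment in an orthonormal basis {|i>_E} gives Kraus operators K_i = <i|_E U |0>_E.
Number of Kraus operators = dim(H_env) = d_env
= 12

12


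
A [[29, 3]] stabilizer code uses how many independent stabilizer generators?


For an [[n,k]] stabilizer code:
Number of stabilizer generators = n - k
= 29 - 3
= 26

26


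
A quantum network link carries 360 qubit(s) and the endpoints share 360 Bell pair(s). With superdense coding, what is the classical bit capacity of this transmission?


Superdense coding allows 2 classical bits per shared entangled pair.
360 pair(s) -> 2 * 360 = 720 classical bits

720


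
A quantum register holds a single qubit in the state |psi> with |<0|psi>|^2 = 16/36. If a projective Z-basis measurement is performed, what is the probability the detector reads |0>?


|alpha|^2 = 16/36 = 0.4444
|beta|^2 = 1 - 16/36 = 20/36 = 0.5556
P(|0>) = |alpha|^2 = 0.4444

0.4444


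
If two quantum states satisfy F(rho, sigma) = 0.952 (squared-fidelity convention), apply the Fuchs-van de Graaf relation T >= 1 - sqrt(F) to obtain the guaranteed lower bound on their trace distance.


Fuchs-van de Graaf (squared-fidelity convention): 1 - sqrt(F) <= T <= sqrt(1 - F).
Lower bound: T >= 1 - sqrt(F)
sqrt(F) = sqrt(0.952) = 0.9757
T >= 1 - 0.9757
T >= 0.0243

0.0243


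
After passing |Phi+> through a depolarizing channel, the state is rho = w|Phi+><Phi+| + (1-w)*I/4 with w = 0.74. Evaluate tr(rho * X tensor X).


|Phi+> = (|00> + |11>)/sqrt(2)
For the pure Bell state, <X_A X_B> = +1 (Bell-state Pauli correlator).
The maximally-mixed part I/4 has tr(I/4 * P tensor P) = 0 for any traceless Pauli P.
So <X_A X_B>_rho = w * (+1) + (1 - w) * 0
= 0.74 * (+1)
= 0.7400

0.7400


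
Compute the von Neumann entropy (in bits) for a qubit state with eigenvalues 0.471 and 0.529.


S = -p*log2(p) - (1-p)*log2(1-p)
p = 0.4710, 1-p = 0.5290
= -0.4710 * log2(0.4710) - 0.5290 * log2(0.5290)
= -(-0.5116) - (-0.4860)
= 0.9976

0.9976


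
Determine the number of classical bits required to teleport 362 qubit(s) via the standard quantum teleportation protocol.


Quantum teleportation requires 2 classical bits per qubit teleported.
362 qubit(s) -> 2 * 362 = 724 classical bits

724


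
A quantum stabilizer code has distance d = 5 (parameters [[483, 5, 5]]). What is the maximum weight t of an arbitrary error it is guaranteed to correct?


Code parameters: [[483, 5, 5]], distance d = 5.
Number of correctable errors = floor((d-1)/2)
= floor((5 - 1)/2)
= floor(4/2)
= 2

2


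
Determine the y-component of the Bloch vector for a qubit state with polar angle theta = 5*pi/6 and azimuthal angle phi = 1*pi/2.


theta = 2.6180, phi = 1.5708
r_y = sin(theta)*sin(phi) = 0.5000 * 1.0000
r_y = 0.5000

0.5000


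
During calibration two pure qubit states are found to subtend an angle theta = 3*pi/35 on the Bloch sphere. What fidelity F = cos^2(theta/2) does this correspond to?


For states separated by angle theta on Bloch sphere:
F = cos^2(theta/2)
theta = 3*pi/35 = 0.2693
theta/2 = 0.1346
cos(theta/2) = 0.9909
F = 0.9820

0.9820


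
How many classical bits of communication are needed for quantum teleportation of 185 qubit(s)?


Quantum teleportation requires 2 classical bits per qubit teleported.
185 qubit(s) -> 2 * 185 = 370 classical bits

370


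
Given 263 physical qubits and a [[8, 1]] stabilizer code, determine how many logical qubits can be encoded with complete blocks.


Each code block uses 8 physical qubits for 1 logical qubit(s).
Number of complete blocks = floor(263 / 8) = 32
Logical qubits = 32 * 1
= 32

32


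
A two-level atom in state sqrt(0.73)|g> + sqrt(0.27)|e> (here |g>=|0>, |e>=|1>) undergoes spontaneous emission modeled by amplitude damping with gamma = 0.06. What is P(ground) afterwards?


For amplitude damping with parameter gamma on state sqrt(a)|0> + sqrt(b)|1>:
alpha^2 = 0.73, beta^2 = 0.27
P(|0>) = alpha^2 + gamma * beta^2
= 0.73 + 0.06 * 0.27
= 0.73 + 0.0162
= 0.7462

0.7462


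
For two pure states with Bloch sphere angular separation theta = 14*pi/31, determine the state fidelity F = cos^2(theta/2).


For states separated by angle theta on Bloch sphere:
F = cos^2(theta/2)
theta = 14*pi/31 = 1.4188
theta/2 = 0.7094
cos(theta/2) = 0.7588
F = 0.5757

0.5757


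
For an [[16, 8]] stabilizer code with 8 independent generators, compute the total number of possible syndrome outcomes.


Each stabilizer generator gives a binary (+1 or -1) measurement outcome.
With 8 independent generators:
Total syndromes = 2^8
= 256

256


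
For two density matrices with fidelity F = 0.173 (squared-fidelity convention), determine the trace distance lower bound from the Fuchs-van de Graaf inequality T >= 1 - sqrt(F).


Fuchs-van de Graaf (squared-fidelity convention): 1 - sqrt(F) <= T <= sqrt(1 - F).
Lower bound: T >= 1 - sqrt(F)
sqrt(F) = sqrt(0.173) = 0.4159
T >= 1 - 0.4159
T >= 0.5841

0.5841


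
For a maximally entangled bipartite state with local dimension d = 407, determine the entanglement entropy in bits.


For a maximally entangled state in d x d:
S = log2(d) = log2(407)
= 8.6689

8.6689


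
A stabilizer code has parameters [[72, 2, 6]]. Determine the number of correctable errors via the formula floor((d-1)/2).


Code parameters: [[72, 2, 6]], distance d = 6.
Number of correctable errors = floor((d-1)/2)
= floor((6 - 1)/2)
= floor(5/2)
= 2

2


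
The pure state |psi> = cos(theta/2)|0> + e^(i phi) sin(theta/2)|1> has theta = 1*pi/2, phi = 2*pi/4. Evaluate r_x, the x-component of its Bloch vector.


theta = 1.5708, phi = 1.5708
r_x = sin(theta)*cos(phi) = 1.0000 * 0.0000
r_x = 0.0000

0.0000


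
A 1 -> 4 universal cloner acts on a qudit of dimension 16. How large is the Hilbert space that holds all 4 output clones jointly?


Output space = H^(tensor 4) where dim(H) = 16
dim = 16^4
= 256 (after 2 factors)
= 4096 (after 3 factors)
= 65536 (after 4 factors)
= 65536

65536


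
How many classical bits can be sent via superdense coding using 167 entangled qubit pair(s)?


Superdense coding allows 2 classical bits per shared entangled pair.
167 pair(s) -> 2 * 167 = 334 classical bits

334


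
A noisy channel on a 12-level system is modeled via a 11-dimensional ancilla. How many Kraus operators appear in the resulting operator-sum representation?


Tracing out the environment in an orthonormal basis {|i>_E} gives Kraus operators K_i = <i|_E U |0>_E.
Number of Kraus operators = dim(H_env) = d_env
= 11

11


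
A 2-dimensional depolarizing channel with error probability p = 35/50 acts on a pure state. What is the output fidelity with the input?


F = (1-p) + p/d
= (1 - 0.7000) + 0.7000/2
= 0.3000 + 0.3500
= 0.6500

0.6500


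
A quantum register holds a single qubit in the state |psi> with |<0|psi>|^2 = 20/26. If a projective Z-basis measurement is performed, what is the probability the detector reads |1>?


|alpha|^2 = 20/26 = 0.7692
|beta|^2 = 1 - 20/26 = 6/26 = 0.2308
P(|1>) = |beta|^2 = 0.2308

0.2308


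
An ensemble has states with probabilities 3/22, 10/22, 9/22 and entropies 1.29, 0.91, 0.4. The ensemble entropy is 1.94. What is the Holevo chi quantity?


chi = S(rho) - sum_i p_i * S(rho_i)
Weighted entropy = 3/22 * 1.29 + 10/22 * 0.91 + 9/22 * 0.4
= 0.7532
chi = 1.94 - 0.7532
= 1.1868

1.1868


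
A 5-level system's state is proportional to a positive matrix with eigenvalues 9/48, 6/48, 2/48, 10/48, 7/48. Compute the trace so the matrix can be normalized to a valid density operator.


tr(M) = sum of eigenvalues
= 9/48 + 6/48 + 2/48 + 10/48 + 7/48
= 34/48
= 0.7083

0.7083


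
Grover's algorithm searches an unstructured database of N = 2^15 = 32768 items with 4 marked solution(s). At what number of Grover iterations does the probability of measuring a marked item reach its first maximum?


After j Grover iterations the success probability is P(j) = sin^2((2j+1)*theta), where sin(theta) = sqrt(k/N).
N = 2^15 = 32768, k = 4
sin(theta) = sqrt(k/N) = 0.01104854346
theta = arcsin(sqrt(k/N)) = 0.01104876825 rad
P(j) reaches its first maximum when (2j+1)*theta is as close as possible to pi/2, i.e. j = round(pi/(4*theta) - 1/2).
pi/(4*theta) - 1/2 = 70.5847
(For comparison, the common estimate pi/4 * sqrt(N/k) = 71.0861; the exact maximiser is used here.)
Optimal iterations = 71

71


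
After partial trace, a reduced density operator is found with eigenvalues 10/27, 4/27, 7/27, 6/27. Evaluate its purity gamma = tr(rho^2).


tr(rho^2) = sum of eigenvalues squared
= (10/27)^2 + (4/27)^2 + (7/27)^2 + (6/27)^2
= (100 + 16 + 49 + 36) / 729
= 201/729
= 0.2757

0.2757


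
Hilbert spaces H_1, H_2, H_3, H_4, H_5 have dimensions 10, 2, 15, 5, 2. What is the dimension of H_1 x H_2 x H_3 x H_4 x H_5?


dim(H_1 x H_2 x H_3 x H_4 x H_5) = 10 * 2 * 15 * 5 * 2
= 20 * 15 * 5 * 2
= 300 * 5 * 2
= 1500 * 2
= 3000

3000


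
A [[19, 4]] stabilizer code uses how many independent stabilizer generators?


For an [[n,k]] stabilizer code:
Number of stabilizer generators = n - k
= 19 - 4
= 15

15


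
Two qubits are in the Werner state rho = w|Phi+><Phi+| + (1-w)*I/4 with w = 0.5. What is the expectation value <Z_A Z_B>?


|Phi+> = (|00> + |11>)/sqrt(2)
For the pure Bell state, <Z_A Z_B> = +1 (Bell-state Pauli correlator).
The maximally-mixed part I/4 has tr(I/4 * P tensor P) = 0 for any traceless Pauli P.
So <Z_A Z_B>_rho = w * (+1) + (1 - w) * 0
= 0.5 * (+1)
= 0.5000

0.5000


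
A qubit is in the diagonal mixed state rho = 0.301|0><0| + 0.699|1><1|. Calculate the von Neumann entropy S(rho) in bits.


S = -p*log2(p) - (1-p)*log2(1-p)
p = 0.3010, 1-p = 0.6990
= -0.3010 * log2(0.3010) - 0.6990 * log2(0.6990)
= -(-0.5214) - (-0.3611)
= 0.8825

0.8825


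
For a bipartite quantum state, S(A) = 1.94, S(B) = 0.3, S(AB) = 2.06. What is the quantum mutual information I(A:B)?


I(A:B) = S(A) + S(B) - S(AB)
= 1.94 + 0.3 - 2.06
= 0.1800

0.1800


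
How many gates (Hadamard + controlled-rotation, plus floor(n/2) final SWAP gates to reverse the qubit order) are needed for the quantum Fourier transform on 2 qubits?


Hadamard gates: 2
Controlled rotations: n*(n-1)/2 = 2*1/2 = 1
SWAP gates: floor(n/2) = floor(2/2) = 1
Total = 2 + 1 + 1
= 4

4


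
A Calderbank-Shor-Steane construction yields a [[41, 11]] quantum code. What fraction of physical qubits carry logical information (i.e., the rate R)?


Code rate R = k/n
= 11/41
= 0.2683

0.2683


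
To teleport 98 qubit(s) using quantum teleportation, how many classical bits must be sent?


Quantum teleportation requires 2 classical bits per qubit teleported.
98 qubit(s) -> 2 * 98 = 196 classical bits

196


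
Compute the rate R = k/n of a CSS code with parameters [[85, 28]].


Code rate R = k/n
= 28/85
= 0.3294

0.3294


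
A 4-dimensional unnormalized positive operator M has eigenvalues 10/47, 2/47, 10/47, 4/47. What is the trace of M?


tr(M) = sum of eigenvalues
= 10/47 + 2/47 + 10/47 + 4/47
= 26/47
= 0.5532

0.5532


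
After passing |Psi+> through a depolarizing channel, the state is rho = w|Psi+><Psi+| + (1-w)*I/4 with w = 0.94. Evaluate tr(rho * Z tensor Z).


|Psi+> = (|01> + |10>)/sqrt(2)
For the pure Bell state, <Z_A Z_B> = -1 (Bell-state Pauli correlator).
The maximally-mixed part I/4 has tr(I/4 * P tensor P) = 0 for any traceless Pauli P.
So <Z_A Z_B>_rho = w * (-1) + (1 - w) * 0
= 0.94 * (-1)
= -0.9400

-0.9400


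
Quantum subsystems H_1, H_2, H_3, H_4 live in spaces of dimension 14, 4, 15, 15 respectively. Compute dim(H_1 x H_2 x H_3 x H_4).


dim(H_1 x H_2 x H_3 x H_4) = 14 * 4 * 15 * 15
= 56 * 15 * 15
= 840 * 15
= 12600

12600


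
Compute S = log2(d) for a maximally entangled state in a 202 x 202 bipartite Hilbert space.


For a maximally entangled state in d x d:
S = log2(d) = log2(202)
= 7.6582

7.6582


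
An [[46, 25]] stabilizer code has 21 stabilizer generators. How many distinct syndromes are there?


Each stabilizer generator gives a binary (+1 or -1) measurement outcome.
With 21 independent generators:
Total syndromes = 2^21
= 2097152

2097152


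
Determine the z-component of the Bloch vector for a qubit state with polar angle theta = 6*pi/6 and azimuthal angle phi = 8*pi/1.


theta = 3.1416, phi = 25.1327
r_z = cos(theta) = -1.0000

-1.0000


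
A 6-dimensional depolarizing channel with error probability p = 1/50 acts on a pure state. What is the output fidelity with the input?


F = (1-p) + p/d
= (1 - 0.0200) + 0.0200/6
= 0.9800 + 0.0033
= 0.9833

0.9833


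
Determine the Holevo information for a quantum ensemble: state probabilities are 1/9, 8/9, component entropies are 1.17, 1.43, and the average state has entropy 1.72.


chi = S(rho) - sum_i p_i * S(rho_i)
Weighted entropy = 1/9 * 1.17 + 8/9 * 1.43
= 1.4011
chi = 1.72 - 1.4011
= 0.3189

0.3189


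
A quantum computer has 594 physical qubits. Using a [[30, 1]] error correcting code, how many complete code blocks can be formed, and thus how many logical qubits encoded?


Each code block uses 30 physical qubits for 1 logical qubit(s).
Number of complete blocks = floor(594 / 30) = 19
Logical qubits = 19 * 1
= 19

19


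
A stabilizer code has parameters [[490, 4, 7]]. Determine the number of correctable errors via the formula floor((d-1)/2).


Code parameters: [[490, 4, 7]], distance d = 7.
Number of correctable errors = floor((d-1)/2)
= floor((7 - 1)/2)
= floor(6/2)
= 3

3


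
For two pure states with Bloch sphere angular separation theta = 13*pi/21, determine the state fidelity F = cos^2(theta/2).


For states separated by angle theta on Bloch sphere:
F = cos^2(theta/2)
theta = 13*pi/21 = 1.9448
theta/2 = 0.9724
cos(theta/2) = 0.5633
F = 0.3173

0.3173


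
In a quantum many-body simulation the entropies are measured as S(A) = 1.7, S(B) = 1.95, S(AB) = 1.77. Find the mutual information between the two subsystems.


I(A:B) = S(A) + S(B) - S(AB)
= 1.7 + 1.95 - 1.77
= 1.8800

1.8800


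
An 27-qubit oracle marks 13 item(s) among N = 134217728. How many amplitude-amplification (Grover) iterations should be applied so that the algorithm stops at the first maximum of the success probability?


After j Grover iterations the success probability is P(j) = sin^2((2j+1)*theta), where sin(theta) = sqrt(k/N).
N = 2^27 = 134217728, k = 13
sin(theta) = sqrt(k/N) = 0.0003112194527
theta = arcsin(sqrt(k/N)) = 0.0003112194578 rad
P(j) reaches its first maximum when (2j+1)*theta is as close as possible to pi/2, i.e. j = round(pi/(4*theta) - 1/2).
pi/(4*theta) - 1/2 = 2523.1152
(For comparison, the common estimate pi/4 * sqrt(N/k) = 2523.6153; the exact maximiser is used here.)
Optimal iterations = 2523

2523


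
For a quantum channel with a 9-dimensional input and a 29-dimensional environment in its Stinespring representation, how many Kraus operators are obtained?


Tracing out the environment in an orthonormal basis {|i>_E} gives Kraus operators K_i = <i|_E U |0>_E.
Number of Kraus operators = dim(H_env) = d_env
= 29

29


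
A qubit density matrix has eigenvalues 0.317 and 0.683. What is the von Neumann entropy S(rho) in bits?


S = -p*log2(p) - (1-p)*log2(1-p)
p = 0.3170, 1-p = 0.6830
= -0.3170 * log2(0.3170) - 0.6830 * log2(0.6830)
= -(-0.5254) - (-0.3757)
= 0.9011

0.9011


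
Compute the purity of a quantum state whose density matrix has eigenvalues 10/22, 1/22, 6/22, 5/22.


tr(rho^2) = sum of eigenvalues squared
= (10/22)^2 + (1/22)^2 + (6/22)^2 + (5/22)^2
= (100 + 1 + 36 + 25) / 484
= 162/484
= 0.3347

0.3347


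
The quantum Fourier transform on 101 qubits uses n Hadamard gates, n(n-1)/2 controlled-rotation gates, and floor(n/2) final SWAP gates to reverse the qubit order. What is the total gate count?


Hadamard gates: 101
Controlled rotations: n*(n-1)/2 = 101*100/2 = 5050
SWAP gates: floor(n/2) = floor(101/2) = 50
Total = 101 + 5050 + 50
= 5201

5201


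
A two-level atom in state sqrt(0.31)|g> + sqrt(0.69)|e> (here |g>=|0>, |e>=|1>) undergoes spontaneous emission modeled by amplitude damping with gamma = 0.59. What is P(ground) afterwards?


For amplitude damping with parameter gamma on state sqrt(a)|0> + sqrt(b)|1>:
alpha^2 = 0.31, beta^2 = 0.69
P(|0>) = alpha^2 + gamma * beta^2
= 0.31 + 0.59 * 0.69
= 0.31 + 0.4071
= 0.7171

0.7171


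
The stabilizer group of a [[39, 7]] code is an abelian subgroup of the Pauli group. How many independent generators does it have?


For an [[n,k]] stabilizer code:
Number of stabilizer generators = n - k
= 39 - 7
= 32

32


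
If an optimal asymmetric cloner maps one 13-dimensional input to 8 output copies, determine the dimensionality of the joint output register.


Output space = H^(tensor 8) where dim(H) = 13
dim = 13^8
= 169 (after 2 factors)
= 2197 (after 3 factors)
= 28561 (after 4 factors)
= 371293 (after 5 factors)
= 4826809 (after 6 factors)
= 62748517 (after 7 factors)
= 815730721 (after 8 factors)
= 815730721

815730721


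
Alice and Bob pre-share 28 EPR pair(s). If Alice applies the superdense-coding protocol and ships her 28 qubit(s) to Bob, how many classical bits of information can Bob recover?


Superdense coding allows 2 classical bits per shared entangled pair.
28 pair(s) -> 2 * 28 = 56 classical bits

56


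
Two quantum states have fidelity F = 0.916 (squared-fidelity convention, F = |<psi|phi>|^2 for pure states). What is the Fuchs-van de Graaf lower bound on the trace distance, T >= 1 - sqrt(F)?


Fuchs-van de Graaf (squared-fidelity convention): 1 - sqrt(F) <= T <= sqrt(1 - F).
Lower bound: T >= 1 - sqrt(F)
sqrt(F) = sqrt(0.916) = 0.9571
T >= 1 - 0.9571
T >= 0.0429

0.0429


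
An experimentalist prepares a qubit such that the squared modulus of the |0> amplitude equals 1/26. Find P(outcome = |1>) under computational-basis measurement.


|alpha|^2 = 1/26 = 0.0385
|beta|^2 = 1 - 1/26 = 25/26 = 0.9615
P(|1>) = |beta|^2 = 0.9615

0.9615


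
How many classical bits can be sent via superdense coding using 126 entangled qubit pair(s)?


Superdense coding allows 2 classical bits per shared entangled pair.
126 pair(s) -> 2 * 126 = 252 classical bits

252


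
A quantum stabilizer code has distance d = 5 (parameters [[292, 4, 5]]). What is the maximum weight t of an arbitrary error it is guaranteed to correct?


Code parameters: [[292, 4, 5]], distance d = 5.
Number of correctable errors = floor((d-1)/2)
= floor((5 - 1)/2)
= floor(4/2)
= 2

2


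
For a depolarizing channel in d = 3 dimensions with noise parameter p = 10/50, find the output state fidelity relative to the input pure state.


F = (1-p) + p/d
= (1 - 0.2000) + 0.2000/3
= 0.8000 + 0.0667
= 0.8667

0.8667


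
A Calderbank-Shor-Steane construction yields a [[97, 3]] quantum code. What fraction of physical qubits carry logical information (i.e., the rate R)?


Code rate R = k/n
= 3/97
= 0.0309

0.0309


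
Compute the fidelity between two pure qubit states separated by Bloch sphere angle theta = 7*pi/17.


For states separated by angle theta on Bloch sphere:
F = cos^2(theta/2)
theta = 7*pi/17 = 1.2936
theta/2 = 0.6468
cos(theta/2) = 0.7980
F = 0.6368

0.6368


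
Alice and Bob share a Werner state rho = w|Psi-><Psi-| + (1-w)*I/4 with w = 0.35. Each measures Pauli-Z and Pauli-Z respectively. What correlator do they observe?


|Psi-> = (|01> - |10>)/sqrt(2)
For the pure Bell state, <Z_A Z_B> = -1 (Bell-state Pauli correlator).
The maximally-mixed part I/4 has tr(I/4 * P tensor P) = 0 for any traceless Pauli P.
So <Z_A Z_B>_rho = w * (-1) + (1 - w) * 0
= 0.35 * (-1)
= -0.3500

-0.3500


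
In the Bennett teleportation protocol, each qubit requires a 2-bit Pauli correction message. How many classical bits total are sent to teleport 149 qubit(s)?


Quantum teleportation requires 2 classical bits per qubit teleported.
149 qubit(s) -> 2 * 149 = 298 classical bits

298


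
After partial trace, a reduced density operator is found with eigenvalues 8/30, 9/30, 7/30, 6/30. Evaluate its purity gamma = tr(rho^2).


tr(rho^2) = sum of eigenvalues squared
= (8/30)^2 + (9/30)^2 + (7/30)^2 + (6/30)^2
= (64 + 81 + 49 + 36) / 900
= 230/900
= 0.2556

0.2556


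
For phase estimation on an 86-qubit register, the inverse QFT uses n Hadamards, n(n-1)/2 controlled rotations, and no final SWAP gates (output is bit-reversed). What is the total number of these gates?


Hadamard gates: 86
Controlled rotations: n*(n-1)/2 = 86*85/2 = 3655
SWAP gates: 0 (omitted)
Total = 86 + 3655
= 3741

3741


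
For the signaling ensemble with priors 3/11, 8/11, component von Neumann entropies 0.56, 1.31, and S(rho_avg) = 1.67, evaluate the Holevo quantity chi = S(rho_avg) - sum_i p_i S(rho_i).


chi = S(rho) - sum_i p_i * S(rho_i)
Weighted entropy = 3/11 * 0.56 + 8/11 * 1.31
= 1.1055
chi = 1.67 - 1.1055
= 0.5645

0.5645


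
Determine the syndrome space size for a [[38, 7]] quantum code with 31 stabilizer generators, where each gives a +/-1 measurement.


Each stabilizer generator gives a binary (+1 or -1) measurement outcome.
With 31 independent generators:
Total syndromes = 2^31
= 2147483648

2147483648


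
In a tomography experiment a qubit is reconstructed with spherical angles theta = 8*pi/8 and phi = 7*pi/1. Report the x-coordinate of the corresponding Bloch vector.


theta = 3.1416, phi = 21.9911
r_x = sin(theta)*cos(phi) = 0.0000 * -1.0000
r_x = 0.0000

0.0000


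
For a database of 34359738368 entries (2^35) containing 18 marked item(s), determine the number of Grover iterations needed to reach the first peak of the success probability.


After j Grover iterations the success probability is P(j) = sin^2((2j+1)*theta), where sin(theta) = sqrt(k/N).
N = 2^35 = 34359738368, k = 18
sin(theta) = sqrt(k/N) = 2.288818359e-05
theta = arcsin(sqrt(k/N)) = 2.28881836e-05 rad
P(j) reaches its first maximum when (2j+1)*theta is as close as possible to pi/2, i.e. j = round(pi/(4*theta) - 1/2).
pi/(4*theta) - 1/2 = 34314.0694
(For comparison, the common estimate pi/4 * sqrt(N/k) = 34314.5694; the exact maximiser is used here.)
Optimal iterations = 34314

34314


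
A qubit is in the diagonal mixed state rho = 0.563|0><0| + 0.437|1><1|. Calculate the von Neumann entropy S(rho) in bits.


S = -p*log2(p) - (1-p)*log2(1-p)
p = 0.5630, 1-p = 0.4370
= -0.5630 * log2(0.5630) - 0.4370 * log2(0.4370)
= -(-0.4666) - (-0.5219)
= 0.9885

0.9885


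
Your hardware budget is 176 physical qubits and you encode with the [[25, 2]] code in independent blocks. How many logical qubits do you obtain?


Each code block uses 25 physical qubits for 2 logical qubit(s).
Number of complete blocks = floor(176 / 25) = 7
Logical qubits = 7 * 2
= 14

14


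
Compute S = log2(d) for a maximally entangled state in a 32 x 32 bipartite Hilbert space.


For a maximally entangled state in d x d:
S = log2(d) = log2(32)
= 5.0000

5.0000


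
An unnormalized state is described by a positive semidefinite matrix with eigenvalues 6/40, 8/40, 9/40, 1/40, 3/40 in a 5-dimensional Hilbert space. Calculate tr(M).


tr(M) = sum of eigenvalues
= 6/40 + 8/40 + 9/40 + 1/40 + 3/40
= 27/40
= 0.6750

0.6750


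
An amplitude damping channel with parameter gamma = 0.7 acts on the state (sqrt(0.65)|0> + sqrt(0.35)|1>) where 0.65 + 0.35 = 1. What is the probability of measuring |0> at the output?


For amplitude damping with parameter gamma on state sqrt(a)|0> + sqrt(b)|1>:
alpha^2 = 0.65, beta^2 = 0.35
P(|0>) = alpha^2 + gamma * beta^2
= 0.65 + 0.7 * 0.35
= 0.65 + 0.2450
= 0.8950

0.8950


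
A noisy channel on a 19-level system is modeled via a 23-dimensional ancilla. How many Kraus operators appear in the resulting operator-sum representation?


Tracing out the environment in an orthonormal basis {|i>_E} gives Kraus operators K_i = <i|_E U |0>_E.
Number of Kraus operators = dim(H_env) = d_env
= 23

23


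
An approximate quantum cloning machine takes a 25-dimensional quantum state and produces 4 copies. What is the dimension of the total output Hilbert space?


Output space = H^(tensor 4) where dim(H) = 25
dim = 25^4
= 625 (after 2 factors)
= 15625 (after 3 factors)
= 390625 (after 4 factors)
= 390625

390625


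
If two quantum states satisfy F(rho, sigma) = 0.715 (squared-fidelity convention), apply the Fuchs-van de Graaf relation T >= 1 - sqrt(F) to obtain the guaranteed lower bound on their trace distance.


Fuchs-van de Graaf (squared-fidelity convention): 1 - sqrt(F) <= T <= sqrt(1 - F).
Lower bound: T >= 1 - sqrt(F)
sqrt(F) = sqrt(0.715) = 0.8456
T >= 1 - 0.8456
T >= 0.1544

0.1544


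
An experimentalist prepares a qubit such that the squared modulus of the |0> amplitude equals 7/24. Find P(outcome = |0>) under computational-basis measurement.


|alpha|^2 = 7/24 = 0.2917
|beta|^2 = 1 - 7/24 = 17/24 = 0.7083
P(|0>) = |alpha|^2 = 0.2917

0.2917


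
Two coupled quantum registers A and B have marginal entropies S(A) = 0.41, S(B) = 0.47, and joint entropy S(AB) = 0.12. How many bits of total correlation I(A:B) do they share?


I(A:B) = S(A) + S(B) - S(AB)
= 0.41 + 0.47 - 0.12
= 0.7600

0.7600


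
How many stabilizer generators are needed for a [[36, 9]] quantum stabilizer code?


For an [[n,k]] stabilizer code:
Number of stabilizer generators = n - k
= 36 - 9
= 27

27


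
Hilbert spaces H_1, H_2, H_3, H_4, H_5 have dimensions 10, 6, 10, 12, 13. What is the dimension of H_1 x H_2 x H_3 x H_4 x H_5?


dim(H_1 x H_2 x H_3 x H_4 x H_5) = 10 * 6 * 10 * 12 * 13
= 60 * 10 * 12 * 13
= 600 * 12 * 13
= 7200 * 13
= 93600

93600


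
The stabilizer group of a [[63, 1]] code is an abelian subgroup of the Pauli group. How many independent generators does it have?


For an [[n,k]] stabilizer code:
Number of stabilizer generators = n - k
= 63 - 1
= 62

62


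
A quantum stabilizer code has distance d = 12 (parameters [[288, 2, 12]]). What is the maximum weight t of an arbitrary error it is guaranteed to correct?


Code parameters: [[288, 2, 12]], distance d = 12.
Number of correctable errors = floor((d-1)/2)
= floor((12 - 1)/2)
= floor(11/2)
= 5

5


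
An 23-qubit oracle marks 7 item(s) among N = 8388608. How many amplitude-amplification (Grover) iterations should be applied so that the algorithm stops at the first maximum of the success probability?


After j Grover iterations the success probability is P(j) = sin^2((2j+1)*theta), where sin(theta) = sqrt(k/N).
N = 2^23 = 8388608, k = 7
sin(theta) = sqrt(k/N) = 0.0009134905729
theta = arcsin(sqrt(k/N)) = 0.0009134907 rad
P(j) reaches its first maximum when (2j+1)*theta is as close as possible to pi/2, i.e. j = round(pi/(4*theta) - 1/2).
pi/(4*theta) - 1/2 = 859.2769
(For comparison, the common estimate pi/4 * sqrt(N/k) = 859.7770; the exact maximiser is used here.)
Optimal iterations = 859

859
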